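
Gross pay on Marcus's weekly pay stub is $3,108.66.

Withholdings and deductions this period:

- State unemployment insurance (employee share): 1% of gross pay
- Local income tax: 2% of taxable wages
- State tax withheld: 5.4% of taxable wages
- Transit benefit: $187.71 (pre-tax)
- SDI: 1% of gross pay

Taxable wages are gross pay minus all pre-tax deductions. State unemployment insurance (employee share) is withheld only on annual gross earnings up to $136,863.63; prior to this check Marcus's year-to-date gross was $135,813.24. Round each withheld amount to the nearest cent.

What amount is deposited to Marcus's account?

$2,663.21

Transit benefit: $187.71
Taxable wages = $3,108.66 − $187.71 = $2,920.95
Local income tax: $2,920.95 × 0.02 = $58.42
State tax withheld: $2,920.95 × 0.054 = $157.73
SDI: $3,108.66 × 0.01 = $31.09
State unemployment insurance (employee share): only $136,863.63 − $135,813.24 = $1,050.39 of this check is subject → $1,050.39 × 0.01 = $10.50
Total deductions = $187.71 + $58.42 + $157.73 + $31.09 + $10.50 = $445.45
Net pay = $3,108.66 − $445.45 = $2,663.21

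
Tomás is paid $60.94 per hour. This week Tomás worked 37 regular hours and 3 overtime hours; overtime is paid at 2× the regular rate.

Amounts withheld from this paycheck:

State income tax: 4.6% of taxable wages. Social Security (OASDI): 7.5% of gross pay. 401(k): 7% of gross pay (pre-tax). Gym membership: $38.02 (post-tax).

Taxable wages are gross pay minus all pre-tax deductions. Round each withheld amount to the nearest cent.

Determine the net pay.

$2,090.34

Regular pay: 37 × $60.94 = $2,254.78
Overtime pay: 3 × $60.94 × 2 = $365.64
Gross pay = $2,254.78 + $365.64 = $2,620.42
401(k): $2,620.42 × 0.07 = $183.43
Taxable wages = $2,620.42 − $183.43 = $2,436.99
State income tax: $2,436.99 × 0.046 = $112.10
Social Security (OASDI): $2,620.42 × 0.075 = $196.53
Gym membership: $38.02
Total deductions = $183.43 + $112.10 + $196.53 + $38.02 = $530.08
Net pay = $2,620.42 − $530.08 = $2,090.34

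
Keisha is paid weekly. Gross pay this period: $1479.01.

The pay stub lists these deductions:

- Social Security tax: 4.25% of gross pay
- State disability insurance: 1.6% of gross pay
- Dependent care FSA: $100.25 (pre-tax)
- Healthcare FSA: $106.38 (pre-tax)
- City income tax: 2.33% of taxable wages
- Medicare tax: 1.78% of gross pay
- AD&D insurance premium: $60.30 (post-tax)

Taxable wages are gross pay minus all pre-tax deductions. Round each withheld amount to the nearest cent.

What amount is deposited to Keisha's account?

$1069.58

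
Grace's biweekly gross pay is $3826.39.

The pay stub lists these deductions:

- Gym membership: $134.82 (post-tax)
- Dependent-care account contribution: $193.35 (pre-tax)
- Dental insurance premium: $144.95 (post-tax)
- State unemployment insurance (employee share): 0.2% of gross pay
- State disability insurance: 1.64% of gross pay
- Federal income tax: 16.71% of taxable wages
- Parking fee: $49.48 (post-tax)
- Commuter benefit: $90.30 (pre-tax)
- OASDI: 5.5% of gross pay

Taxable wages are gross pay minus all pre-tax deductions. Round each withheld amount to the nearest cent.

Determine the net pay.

Commuter benefit: $90.30
Dependent-care account contribution: $193.35
Pre-tax total = $90.30 + $193.35 = $283.65
Taxable wages = $3826.39 − $283.65 = $3542.74
Federal income tax: $3542.74 × 0.1671 = $591.99
OASDI: $3826.39 × 0.055 = $210.45
State unemployment insurance (employee share): $3826.39 × 0.002 = $7.65
State disability insurance: $3826.39 × 0.0164 = $62.75
Parking fee: $49.48
Gym membership: $134.82
Dental insurance premium: $144.95
Total deductions = $90.30 + $193.35 + $591.99 + $210.45 + $7.65 + $62.75 + $49.48 + $134.82 + $144.95 = $1485.74
Net pay = $3826.39 − $1485.74 = $2340.65

$2340.65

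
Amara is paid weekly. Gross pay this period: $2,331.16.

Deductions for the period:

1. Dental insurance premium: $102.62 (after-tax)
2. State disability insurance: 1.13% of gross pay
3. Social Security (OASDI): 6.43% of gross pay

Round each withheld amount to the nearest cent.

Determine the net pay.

$2,052.31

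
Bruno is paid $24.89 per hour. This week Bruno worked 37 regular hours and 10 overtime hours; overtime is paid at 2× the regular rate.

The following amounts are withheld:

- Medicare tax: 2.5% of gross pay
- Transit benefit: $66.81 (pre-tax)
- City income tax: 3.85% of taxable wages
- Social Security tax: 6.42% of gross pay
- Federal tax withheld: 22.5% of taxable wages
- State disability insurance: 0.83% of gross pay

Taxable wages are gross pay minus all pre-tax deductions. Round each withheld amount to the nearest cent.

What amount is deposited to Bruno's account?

Regular pay: 37 × $24.89 = $920.93
Overtime pay: 10 × $24.89 × 2 = $497.80
Gross pay = $920.93 + $497.80 = $1,418.73
Transit benefit: $66.81
Taxable wages = $1,418.73 − $66.81 = $1,351.92
Federal tax withheld: $1,351.92 × 0.225 = $304.18
City income tax: $1,351.92 × 0.0385 = $52.05
Medicare tax: $1,418.73 × 0.025 = $35.47
Social Security tax: $1,418.73 × 0.0642 = $91.08
State disability insurance: $1,418.73 × 0.0083 = $11.78
Total deductions = $66.81 + $304.18 + $52.05 + $35.47 + $91.08 + $11.78 = $561.37
Net pay = $1,418.73 − $561.37 = $857.36

$857.36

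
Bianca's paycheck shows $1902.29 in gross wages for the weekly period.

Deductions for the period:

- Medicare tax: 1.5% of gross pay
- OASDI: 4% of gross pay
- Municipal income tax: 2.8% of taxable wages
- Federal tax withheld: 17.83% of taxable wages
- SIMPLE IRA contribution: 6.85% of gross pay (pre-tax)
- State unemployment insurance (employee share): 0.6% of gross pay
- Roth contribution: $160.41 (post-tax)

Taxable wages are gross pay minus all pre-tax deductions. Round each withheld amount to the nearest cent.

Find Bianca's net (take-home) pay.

SIMPLE IRA contribution: $1902.29 × 0.0685 = $130.31
Taxable wages = $1902.29 − $130.31 = $1771.98
Federal tax withheld: $1771.98 × 0.1783 = $315.94
Municipal income tax: $1771.98 × 0.028 = $49.62
State unemployment insurance (employee share): $1902.29 × 0.006 = $11.41
OASDI: $1902.29 × 0.04 = $76.09
Medicare tax: $1902.29 × 0.015 = $28.53
Roth contribution: $160.41
Total deductions = $130.31 + $315.94 + $49.62 + $11.41 + $76.09 + $28.53 + $160.41 = $772.31
Net pay = $1902.29 − $772.31 = $1129.98

$1129.98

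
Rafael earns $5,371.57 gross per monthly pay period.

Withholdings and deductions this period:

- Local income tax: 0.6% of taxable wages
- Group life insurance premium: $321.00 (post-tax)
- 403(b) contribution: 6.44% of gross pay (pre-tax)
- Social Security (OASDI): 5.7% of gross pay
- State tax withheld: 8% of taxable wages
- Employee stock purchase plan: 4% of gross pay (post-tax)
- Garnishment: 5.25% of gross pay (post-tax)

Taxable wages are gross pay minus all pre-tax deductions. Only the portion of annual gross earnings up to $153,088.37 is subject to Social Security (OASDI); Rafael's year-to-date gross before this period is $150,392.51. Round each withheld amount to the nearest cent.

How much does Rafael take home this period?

$3,621.91

403(b) contribution: $5,371.57 × 0.0644 = $345.93
Taxable wages = $5,371.57 − $345.93 = $5,025.64
State tax withheld: $5,025.64 × 0.08 = $402.05
Local income tax: $5,025.64 × 0.006 = $30.15
Social Security (OASDI): only $153,088.37 − $150,392.51 = $2,695.86 of this check is subject → $2,695.86 × 0.057 = $153.66
Employee stock purchase plan: $5,371.57 × 0.04 = $214.86
Group life insurance premium: $321.00
Garnishment: $5,371.57 × 0.0525 = $282.01
Total deductions = $345.93 + $402.05 + $30.15 + $153.66 + $214.86 + $321.00 + $282.01 = $1,749.66
Net pay = $5,371.57 − $1,749.66 = $3,621.91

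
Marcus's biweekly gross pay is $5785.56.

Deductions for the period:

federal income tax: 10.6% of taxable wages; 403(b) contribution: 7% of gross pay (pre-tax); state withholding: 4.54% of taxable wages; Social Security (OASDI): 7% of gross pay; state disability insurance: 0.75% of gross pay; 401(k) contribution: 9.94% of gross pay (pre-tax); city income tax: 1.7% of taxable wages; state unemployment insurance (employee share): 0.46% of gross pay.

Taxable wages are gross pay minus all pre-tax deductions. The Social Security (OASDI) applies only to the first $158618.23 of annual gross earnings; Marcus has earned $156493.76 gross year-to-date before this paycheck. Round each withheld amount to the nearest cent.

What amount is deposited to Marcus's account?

$3777.54

401(k) contribution: $5785.56 × 0.0994 = $575.08
403(b) contribution: $5785.56 × 0.07 = $404.99
Pre-tax total = $575.08 + $404.99 = $980.07
Taxable wages = $5785.56 − $980.07 = $4805.49
Federal income tax: $4805.49 × 0.106 = $509.38
State withholding: $4805.49 × 0.0454 = $218.17
City income tax: $4805.49 × 0.017 = $81.69
State disability insurance: $5785.56 × 0.0075 = $43.39
State unemployment insurance (employee share): $5785.56 × 0.0046 = $26.61
Social Security (OASDI): only $158618.23 − $156493.76 = $2124.47 of this check is subject → $2124.47 × 0.07 = $148.71
Total deductions = $575.08 + $404.99 + $509.38 + $218.17 + $81.69 + $43.39 + $26.61 + $148.71 = $2008.02
Net pay = $5785.56 − $2008.02 = $3777.54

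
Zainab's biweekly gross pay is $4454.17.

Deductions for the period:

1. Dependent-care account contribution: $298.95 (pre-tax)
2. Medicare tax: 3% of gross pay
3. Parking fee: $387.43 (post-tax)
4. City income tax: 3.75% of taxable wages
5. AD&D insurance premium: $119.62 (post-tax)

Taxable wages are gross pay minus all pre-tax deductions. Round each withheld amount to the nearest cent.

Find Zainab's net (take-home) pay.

$3358.72

Dependent-care account contribution: $298.95
Taxable wages = $4454.17 − $298.95 = $4155.22
City income tax: $4155.22 × 0.0375 = $155.82
Medicare tax: $4454.17 × 0.03 = $133.63
AD&D insurance premium: $119.62
Parking fee: $387.43
Total deductions = $298.95 + $155.82 + $133.63 + $119.62 + $387.43 = $1095.45
Net pay = $4454.17 − $1095.45 = $3358.72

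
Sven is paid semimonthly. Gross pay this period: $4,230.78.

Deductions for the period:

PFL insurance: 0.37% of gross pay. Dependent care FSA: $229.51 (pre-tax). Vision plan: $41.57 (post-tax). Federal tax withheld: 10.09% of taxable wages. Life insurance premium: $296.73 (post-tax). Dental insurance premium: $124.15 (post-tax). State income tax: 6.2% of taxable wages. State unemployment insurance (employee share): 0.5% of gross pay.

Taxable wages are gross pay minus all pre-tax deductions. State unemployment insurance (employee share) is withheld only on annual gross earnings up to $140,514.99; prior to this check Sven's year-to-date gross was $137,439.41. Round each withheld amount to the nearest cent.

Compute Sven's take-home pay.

Dependent care FSA: $229.51
Taxable wages = $4,230.78 − $229.51 = $4,001.27
Federal tax withheld: $4,001.27 × 0.1009 = $403.73
State income tax: $4,001.27 × 0.062 = $248.08
State unemployment insurance (employee share): only $140,514.99 − $137,439.41 = $3,075.58 of this check is subject → $3,075.58 × 0.005 = $15.38
PFL insurance: $4,230.78 × 0.0037 = $15.65
Life insurance premium: $296.73
Dental insurance premium: $124.15
Vision plan: $41.57
Total deductions = $229.51 + $403.73 + $248.08 + $15.38 + $15.65 + $296.73 + $124.15 + $41.57 = $1,374.80
Net pay = $4,230.78 − $1,374.80 = $2,855.98

$2,855.98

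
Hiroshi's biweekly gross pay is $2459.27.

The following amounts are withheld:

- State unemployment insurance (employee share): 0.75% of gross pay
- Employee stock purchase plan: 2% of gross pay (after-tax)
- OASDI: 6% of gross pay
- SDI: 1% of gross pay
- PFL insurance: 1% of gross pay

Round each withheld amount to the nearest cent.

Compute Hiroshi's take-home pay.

$2194.90

SDI: $2459.27 × 0.01 = $24.59
OASDI: $2459.27 × 0.06 = $147.56
State unemployment insurance (employee share): $2459.27 × 0.0075 = $18.44
PFL insurance: $2459.27 × 0.01 = $24.59
Employee stock purchase plan: $2459.27 × 0.02 = $49.19
Total deductions = $24.59 + $147.56 + $18.44 + $24.59 + $49.19 = $264.37
Net pay = $2459.27 − $264.37 = $2194.90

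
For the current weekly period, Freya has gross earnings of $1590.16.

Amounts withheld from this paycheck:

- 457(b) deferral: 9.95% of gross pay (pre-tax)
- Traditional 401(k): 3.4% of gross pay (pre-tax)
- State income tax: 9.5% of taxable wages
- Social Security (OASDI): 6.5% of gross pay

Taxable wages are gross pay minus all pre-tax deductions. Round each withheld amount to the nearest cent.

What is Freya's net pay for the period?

Traditional 401(k): $1590.16 × 0.034 = $54.07
457(b) deferral: $1590.16 × 0.0995 = $158.22
Pre-tax total = $54.07 + $158.22 = $212.29
Taxable wages = $1590.16 − $212.29 = $1377.87
State income tax: $1377.87 × 0.095 = $130.90
Social Security (OASDI): $1590.16 × 0.065 = $103.36
Total deductions = $54.07 + $158.22 + $130.90 + $103.36 = $446.55
Net pay = $1590.16 − $446.55 = $1143.61

$1143.61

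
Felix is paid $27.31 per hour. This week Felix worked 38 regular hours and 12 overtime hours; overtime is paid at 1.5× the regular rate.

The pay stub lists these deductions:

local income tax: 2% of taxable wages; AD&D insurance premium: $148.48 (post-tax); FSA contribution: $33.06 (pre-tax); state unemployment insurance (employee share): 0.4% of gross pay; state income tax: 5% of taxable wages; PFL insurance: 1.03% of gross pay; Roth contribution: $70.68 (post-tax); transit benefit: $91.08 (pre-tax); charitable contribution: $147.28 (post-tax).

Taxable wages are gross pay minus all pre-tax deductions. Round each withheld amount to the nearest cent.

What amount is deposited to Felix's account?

$918.55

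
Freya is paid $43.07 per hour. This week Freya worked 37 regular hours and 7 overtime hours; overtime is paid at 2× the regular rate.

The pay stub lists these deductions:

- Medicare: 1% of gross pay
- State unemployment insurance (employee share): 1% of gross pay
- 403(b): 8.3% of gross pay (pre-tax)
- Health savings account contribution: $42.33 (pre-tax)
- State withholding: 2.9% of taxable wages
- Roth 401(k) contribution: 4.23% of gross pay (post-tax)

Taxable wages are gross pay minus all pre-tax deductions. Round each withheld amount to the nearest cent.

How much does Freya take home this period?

Regular pay: 37 × $43.07 = $1,593.59
Overtime pay: 7 × $43.07 × 2 = $602.98
Gross pay = $1,593.59 + $602.98 = $2,196.57
Health savings account contribution: $42.33
403(b): $2,196.57 × 0.083 = $182.32
Pre-tax total = $42.33 + $182.32 = $224.65
Taxable wages = $2,196.57 − $224.65 = $1,971.92
State withholding: $1,971.92 × 0.029 = $57.19
Medicare: $2,196.57 × 0.01 = $21.97
State unemployment insurance (employee share): $2,196.57 × 0.01 = $21.97
Roth 401(k) contribution: $2,196.57 × 0.0423 = $92.91
Total deductions = $42.33 + $182.32 + $57.19 + $21.97 + $21.97 + $92.91 = $418.69
Net pay = $2,196.57 − $418.69 = $1,777.88

$1,777.88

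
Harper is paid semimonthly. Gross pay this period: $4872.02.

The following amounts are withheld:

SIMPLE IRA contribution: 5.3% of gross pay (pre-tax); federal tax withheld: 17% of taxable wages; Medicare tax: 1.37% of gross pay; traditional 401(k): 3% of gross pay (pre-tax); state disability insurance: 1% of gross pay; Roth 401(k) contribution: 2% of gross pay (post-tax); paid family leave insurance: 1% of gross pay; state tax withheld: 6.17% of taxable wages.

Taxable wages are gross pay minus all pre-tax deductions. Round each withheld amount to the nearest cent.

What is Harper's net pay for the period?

SIMPLE IRA contribution: $4872.02 × 0.053 = $258.22
Traditional 401(k): $4872.02 × 0.03 = $146.16
Pre-tax total = $258.22 + $146.16 = $404.38
Taxable wages = $4872.02 − $404.38 = $4467.64
Federal tax withheld: $4467.64 × 0.17 = $759.50
State tax withheld: $4467.64 × 0.0617 = $275.65
State disability insurance: $4872.02 × 0.01 = $48.72
Medicare tax: $4872.02 × 0.0137 = $66.75
Paid family leave insurance: $4872.02 × 0.01 = $48.72
Roth 401(k) contribution: $4872.02 × 0.02 = $97.44
Total deductions = $258.22 + $146.16 + $759.50 + $275.65 + $48.72 + $66.75 + $48.72 + $97.44 = $1701.16
Net pay = $4872.02 − $1701.16 = $3170.86

$3170.86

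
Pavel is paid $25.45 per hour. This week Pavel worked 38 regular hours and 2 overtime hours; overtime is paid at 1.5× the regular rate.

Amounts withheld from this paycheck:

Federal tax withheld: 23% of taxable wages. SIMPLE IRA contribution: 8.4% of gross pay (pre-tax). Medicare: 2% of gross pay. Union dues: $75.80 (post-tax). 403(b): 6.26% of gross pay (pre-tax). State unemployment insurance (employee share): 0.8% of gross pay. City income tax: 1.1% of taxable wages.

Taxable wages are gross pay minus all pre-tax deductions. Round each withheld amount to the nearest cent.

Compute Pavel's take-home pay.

Regular pay: 38 × $25.45 = $967.10
Overtime pay: 2 × $25.45 × 1.5 = $76.35
Gross pay = $967.10 + $76.35 = $1,043.45
SIMPLE IRA contribution: $1,043.45 × 0.084 = $87.65
403(b): $1,043.45 × 0.0626 = $65.32
Pre-tax total = $87.65 + $65.32 = $152.97
Taxable wages = $1,043.45 − $152.97 = $890.48
City income tax: $890.48 × 0.011 = $9.80
Federal tax withheld: $890.48 × 0.23 = $204.81
Medicare: $1,043.45 × 0.02 = $20.87
State unemployment insurance (employee share): $1,043.45 × 0.008 = $8.35
Union dues: $75.80
Total deductions = $87.65 + $65.32 + $9.80 + $204.81 + $20.87 + $8.35 + $75.80 = $472.60
Net pay = $1,043.45 − $472.60 = $570.85

$570.85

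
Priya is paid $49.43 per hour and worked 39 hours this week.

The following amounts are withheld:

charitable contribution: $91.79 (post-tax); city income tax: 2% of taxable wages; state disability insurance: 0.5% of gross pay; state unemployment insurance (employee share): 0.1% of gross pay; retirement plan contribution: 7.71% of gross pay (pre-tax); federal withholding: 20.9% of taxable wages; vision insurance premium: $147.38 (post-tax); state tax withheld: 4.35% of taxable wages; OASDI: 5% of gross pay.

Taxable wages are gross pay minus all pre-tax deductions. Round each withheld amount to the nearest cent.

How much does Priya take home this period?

$947.20

Gross pay: 39 × $49.43 = $1,927.77
Retirement plan contribution: $1,927.77 × 0.0771 = $148.63
Taxable wages = $1,927.77 − $148.63 = $1,779.14
Federal withholding: $1,779.14 × 0.209 = $371.84
State tax withheld: $1,779.14 × 0.0435 = $77.39
City income tax: $1,779.14 × 0.02 = $35.58
State disability insurance: $1,927.77 × 0.005 = $9.64
State unemployment insurance (employee share): $1,927.77 × 0.001 = $1.93
OASDI: $1,927.77 × 0.05 = $96.39
Charitable contribution: $91.79
Vision insurance premium: $147.38
Total deductions = $148.63 + $371.84 + $77.39 + $35.58 + $9.64 + $1.93 + $96.39 + $91.79 + $147.38 = $980.57
Net pay = $1,927.77 − $980.57 = $947.20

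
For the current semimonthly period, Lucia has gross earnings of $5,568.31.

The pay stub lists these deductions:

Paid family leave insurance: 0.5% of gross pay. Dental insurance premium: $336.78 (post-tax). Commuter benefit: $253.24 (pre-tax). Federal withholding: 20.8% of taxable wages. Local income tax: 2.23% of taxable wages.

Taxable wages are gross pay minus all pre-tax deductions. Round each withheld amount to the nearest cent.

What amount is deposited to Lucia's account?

Commuter benefit: $253.24
Taxable wages = $5,568.31 − $253.24 = $5,315.07
Local income tax: $5,315.07 × 0.0223 = $118.53
Federal withholding: $5,315.07 × 0.208 = $1,105.53
Paid family leave insurance: $5,568.31 × 0.005 = $27.84
Dental insurance premium: $336.78
Total deductions = $253.24 + $118.53 + $1,105.53 + $27.84 + $336.78 = $1,841.92
Net pay = $5,568.31 − $1,841.92 = $3,726.39

$3,726.39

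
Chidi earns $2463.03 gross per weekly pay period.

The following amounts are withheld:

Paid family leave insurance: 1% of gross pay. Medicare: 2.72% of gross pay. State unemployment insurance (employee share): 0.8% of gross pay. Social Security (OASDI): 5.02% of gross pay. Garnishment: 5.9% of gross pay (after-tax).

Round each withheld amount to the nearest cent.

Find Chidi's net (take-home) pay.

$2082.75

State unemployment insurance (employee share): $2463.03 × 0.008 = $19.70
Social Security (OASDI): $2463.03 × 0.0502 = $123.64
Medicare: $2463.03 × 0.0272 = $66.99
Paid family leave insurance: $2463.03 × 0.01 = $24.63
Garnishment: $2463.03 × 0.059 = $145.32
Total deductions = $19.70 + $123.64 + $66.99 + $24.63 + $145.32 = $380.28
Net pay = $2463.03 − $380.28 = $2082.75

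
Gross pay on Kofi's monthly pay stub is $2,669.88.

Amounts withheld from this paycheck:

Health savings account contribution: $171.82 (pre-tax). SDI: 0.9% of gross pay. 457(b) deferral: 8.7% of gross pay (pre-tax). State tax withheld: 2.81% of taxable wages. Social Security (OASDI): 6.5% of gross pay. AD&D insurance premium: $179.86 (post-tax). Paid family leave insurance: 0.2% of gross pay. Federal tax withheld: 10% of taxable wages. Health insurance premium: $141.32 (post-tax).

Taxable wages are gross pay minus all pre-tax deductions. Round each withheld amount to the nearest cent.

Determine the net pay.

457(b) deferral: $2,669.88 × 0.087 = $232.28
Health savings account contribution: $171.82
Pre-tax total = $232.28 + $171.82 = $404.10
Taxable wages = $2,669.88 − $404.10 = $2,265.78
Federal tax withheld: $2,265.78 × 0.1 = $226.58
State tax withheld: $2,265.78 × 0.0281 = $63.67
Paid family leave insurance: $2,669.88 × 0.002 = $5.34
SDI: $2,669.88 × 0.009 = $24.03
Social Security (OASDI): $2,669.88 × 0.065 = $173.54
AD&D insurance premium: $179.86
Health insurance premium: $141.32
Total deductions = $232.28 + $171.82 + $226.58 + $63.67 + $5.34 + $24.03 + $173.54 + $179.86 + $141.32 = $1,218.44
Net pay = $2,669.88 − $1,218.44 = $1,451.44

$1,451.44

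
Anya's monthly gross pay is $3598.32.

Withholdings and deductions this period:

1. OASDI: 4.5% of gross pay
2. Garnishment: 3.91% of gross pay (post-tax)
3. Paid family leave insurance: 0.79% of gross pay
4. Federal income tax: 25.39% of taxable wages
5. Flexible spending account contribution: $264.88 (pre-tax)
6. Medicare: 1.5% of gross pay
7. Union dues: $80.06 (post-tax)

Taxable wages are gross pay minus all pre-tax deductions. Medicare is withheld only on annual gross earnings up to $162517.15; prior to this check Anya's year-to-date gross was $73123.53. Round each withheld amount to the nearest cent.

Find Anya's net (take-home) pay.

Flexible spending account contribution: $264.88
Taxable wages = $3598.32 − $264.88 = $3333.44
Federal income tax: $3333.44 × 0.2539 = $846.36
Medicare: cap not yet reached, full $3598.32 is subject → $3598.32 × 0.015 = $53.97
Paid family leave insurance: $3598.32 × 0.0079 = $28.43
OASDI: $3598.32 × 0.045 = $161.92
Garnishment: $3598.32 × 0.0391 = $140.69
Union dues: $80.06
Total deductions = $264.88 + $846.36 + $53.97 + $28.43 + $161.92 + $140.69 + $80.06 = $1576.31
Net pay = $3598.32 − $1576.31 = $2022.01

$2022.01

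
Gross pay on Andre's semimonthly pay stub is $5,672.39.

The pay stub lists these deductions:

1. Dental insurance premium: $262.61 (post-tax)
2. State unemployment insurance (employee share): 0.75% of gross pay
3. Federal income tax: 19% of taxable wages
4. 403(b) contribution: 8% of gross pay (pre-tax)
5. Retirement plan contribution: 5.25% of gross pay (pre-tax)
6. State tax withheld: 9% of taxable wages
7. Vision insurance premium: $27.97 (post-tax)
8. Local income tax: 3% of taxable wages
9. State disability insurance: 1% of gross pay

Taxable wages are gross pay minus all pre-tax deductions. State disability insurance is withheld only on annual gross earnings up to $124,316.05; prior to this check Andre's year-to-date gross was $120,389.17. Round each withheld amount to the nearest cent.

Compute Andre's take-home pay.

403(b) contribution: $5,672.39 × 0.08 = $453.79
Retirement plan contribution: $5,672.39 × 0.0525 = $297.80
Pre-tax total = $453.79 + $297.80 = $751.59
Taxable wages = $5,672.39 − $751.59 = $4,920.80
State tax withheld: $4,920.80 × 0.09 = $442.87
Local income tax: $4,920.80 × 0.03 = $147.62
Federal income tax: $4,920.80 × 0.19 = $934.95
State unemployment insurance (employee share): $5,672.39 × 0.0075 = $42.54
State disability insurance: only $124,316.05 − $120,389.17 = $3,926.88 of this check is subject → $3,926.88 × 0.01 = $39.27
Dental insurance premium: $262.61
Vision insurance premium: $27.97
Total deductions = $453.79 + $297.80 + $442.87 + $147.62 + $934.95 + $42.54 + $39.27 + $262.61 + $27.97 = $2,649.42
Net pay = $5,672.39 − $2,649.42 = $3,022.97

$3,022.97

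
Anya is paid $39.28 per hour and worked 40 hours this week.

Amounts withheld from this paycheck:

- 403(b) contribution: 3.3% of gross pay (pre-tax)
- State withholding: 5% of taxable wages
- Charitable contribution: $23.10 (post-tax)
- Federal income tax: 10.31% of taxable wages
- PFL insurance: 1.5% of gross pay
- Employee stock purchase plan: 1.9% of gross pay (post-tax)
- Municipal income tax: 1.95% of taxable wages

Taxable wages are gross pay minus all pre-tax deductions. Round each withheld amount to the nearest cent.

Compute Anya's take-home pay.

$1,180.59

Gross pay: 40 × $39.28 = $1,571.20
403(b) contribution: $1,571.20 × 0.033 = $51.85
Taxable wages = $1,571.20 − $51.85 = $1,519.35
State withholding: $1,519.35 × 0.05 = $75.97
Municipal income tax: $1,519.35 × 0.0195 = $29.63
Federal income tax: $1,519.35 × 0.1031 = $156.64
PFL insurance: $1,571.20 × 0.015 = $23.57
Employee stock purchase plan: $1,571.20 × 0.019 = $29.85
Charitable contribution: $23.10
Total deductions = $51.85 + $75.97 + $29.63 + $156.64 + $23.57 + $29.85 + $23.10 = $390.61
Net pay = $1,571.20 − $390.61 = $1,180.59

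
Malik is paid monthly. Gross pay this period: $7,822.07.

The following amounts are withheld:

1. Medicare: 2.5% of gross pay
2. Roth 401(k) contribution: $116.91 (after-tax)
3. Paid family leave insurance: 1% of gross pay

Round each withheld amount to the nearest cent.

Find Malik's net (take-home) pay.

Paid family leave insurance: $7,822.07 × 0.01 = $78.22
Medicare: $7,822.07 × 0.025 = $195.55
Roth 401(k) contribution: $116.91
Total deductions = $78.22 + $195.55 + $116.91 = $390.68
Net pay = $7,822.07 − $390.68 = $7,431.39

$7,431.39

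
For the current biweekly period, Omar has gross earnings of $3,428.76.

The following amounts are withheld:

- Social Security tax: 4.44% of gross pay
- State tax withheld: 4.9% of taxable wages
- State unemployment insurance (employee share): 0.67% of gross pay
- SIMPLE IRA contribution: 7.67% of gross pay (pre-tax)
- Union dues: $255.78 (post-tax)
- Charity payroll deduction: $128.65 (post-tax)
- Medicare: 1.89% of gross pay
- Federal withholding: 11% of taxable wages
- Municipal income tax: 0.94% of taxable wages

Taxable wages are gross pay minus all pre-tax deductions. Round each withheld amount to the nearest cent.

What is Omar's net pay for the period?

SIMPLE IRA contribution: $3,428.76 × 0.0767 = $262.99
Taxable wages = $3,428.76 − $262.99 = $3,165.77
State tax withheld: $3,165.77 × 0.049 = $155.12
Federal withholding: $3,165.77 × 0.11 = $348.23
Municipal income tax: $3,165.77 × 0.0094 = $29.76
Medicare: $3,428.76 × 0.0189 = $64.80
Social Security tax: $3,428.76 × 0.0444 = $152.24
State unemployment insurance (employee share): $3,428.76 × 0.0067 = $22.97
Union dues: $255.78
Charity payroll deduction: $128.65
Total deductions = $262.99 + $155.12 + $348.23 + $29.76 + $64.80 + $152.24 + $22.97 + $255.78 + $128.65 = $1,420.54
Net pay = $3,428.76 − $1,420.54 = $2,008.22

$2,008.22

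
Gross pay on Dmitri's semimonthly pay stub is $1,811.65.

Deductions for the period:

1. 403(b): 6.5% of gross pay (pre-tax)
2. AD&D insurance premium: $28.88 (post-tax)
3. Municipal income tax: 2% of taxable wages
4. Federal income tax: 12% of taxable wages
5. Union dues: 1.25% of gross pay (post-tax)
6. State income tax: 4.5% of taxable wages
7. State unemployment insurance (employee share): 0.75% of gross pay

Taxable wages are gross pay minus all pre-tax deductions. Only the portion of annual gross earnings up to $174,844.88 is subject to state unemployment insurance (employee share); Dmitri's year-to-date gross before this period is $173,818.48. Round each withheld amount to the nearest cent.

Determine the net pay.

$1,321.28

403(b): $1,811.65 × 0.065 = $117.76
Taxable wages = $1,811.65 − $117.76 = $1,693.89
State income tax: $1,693.89 × 0.045 = $76.23
Municipal income tax: $1,693.89 × 0.02 = $33.88
Federal income tax: $1,693.89 × 0.12 = $203.27
State unemployment insurance (employee share): only $174,844.88 − $173,818.48 = $1,026.40 of this check is subject → $1,026.40 × 0.0075 = $7.70
AD&D insurance premium: $28.88
Union dues: $1,811.65 × 0.0125 = $22.65
Total deductions = $117.76 + $76.23 + $33.88 + $203.27 + $7.70 + $28.88 + $22.65 = $490.37
Net pay = $1,811.65 − $490.37 = $1,321.28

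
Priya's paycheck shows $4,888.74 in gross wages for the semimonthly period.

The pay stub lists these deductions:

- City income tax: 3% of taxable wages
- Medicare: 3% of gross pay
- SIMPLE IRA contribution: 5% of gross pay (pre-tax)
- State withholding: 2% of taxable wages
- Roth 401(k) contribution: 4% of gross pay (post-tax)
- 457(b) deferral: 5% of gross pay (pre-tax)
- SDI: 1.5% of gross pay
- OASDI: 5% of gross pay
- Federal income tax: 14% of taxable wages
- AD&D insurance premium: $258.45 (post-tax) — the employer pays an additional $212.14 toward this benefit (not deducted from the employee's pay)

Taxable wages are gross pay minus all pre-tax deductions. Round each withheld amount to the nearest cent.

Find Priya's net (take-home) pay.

SIMPLE IRA contribution: $4,888.74 × 0.05 = $244.44
457(b) deferral: $4,888.74 × 0.05 = $244.44
Pre-tax total = $244.44 + $244.44 = $488.88
Taxable wages = $4,888.74 − $488.88 = $4,399.86
State withholding: $4,399.86 × 0.02 = $88.00
Federal income tax: $4,399.86 × 0.14 = $615.98
City income tax: $4,399.86 × 0.03 = $132.00
Medicare: $4,888.74 × 0.03 = $146.66
OASDI: $4,888.74 × 0.05 = $244.44
SDI: $4,888.74 × 0.015 = $73.33
Roth 401(k) contribution: $4,888.74 × 0.04 = $195.55
AD&D insurance premium: $258.45
(Employer's $212.14 toward AD&D insurance premium is not withheld from the employee.)
Total deductions = $244.44 + $244.44 + $88.00 + $615.98 + $132.00 + $146.66 + $244.44 + $73.33 + $195.55 + $258.45 = $2,243.29
Net pay = $4,888.74 − $2,243.29 = $2,645.45

$2,645.45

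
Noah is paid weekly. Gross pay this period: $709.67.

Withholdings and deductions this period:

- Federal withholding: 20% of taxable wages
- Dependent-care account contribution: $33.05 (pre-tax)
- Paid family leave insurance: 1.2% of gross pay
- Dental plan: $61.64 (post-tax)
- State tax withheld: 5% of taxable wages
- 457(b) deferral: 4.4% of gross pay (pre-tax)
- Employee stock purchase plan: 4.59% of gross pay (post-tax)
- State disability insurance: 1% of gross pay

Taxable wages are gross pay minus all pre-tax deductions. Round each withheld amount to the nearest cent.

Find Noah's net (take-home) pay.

Dependent-care account contribution: $33.05
457(b) deferral: $709.67 × 0.044 = $31.23
Pre-tax total = $33.05 + $31.23 = $64.28
Taxable wages = $709.67 − $64.28 = $645.39
Federal withholding: $645.39 × 0.2 = $129.08
State tax withheld: $645.39 × 0.05 = $32.27
State disability insurance: $709.67 × 0.01 = $7.10
Paid family leave insurance: $709.67 × 0.012 = $8.52
Employee stock purchase plan: $709.67 × 0.0459 = $32.57
Dental plan: $61.64
Total deductions = $33.05 + $31.23 + $129.08 + $32.27 + $7.10 + $8.52 + $32.57 + $61.64 = $335.46
Net pay = $709.67 − $335.46 = $374.21

$374.21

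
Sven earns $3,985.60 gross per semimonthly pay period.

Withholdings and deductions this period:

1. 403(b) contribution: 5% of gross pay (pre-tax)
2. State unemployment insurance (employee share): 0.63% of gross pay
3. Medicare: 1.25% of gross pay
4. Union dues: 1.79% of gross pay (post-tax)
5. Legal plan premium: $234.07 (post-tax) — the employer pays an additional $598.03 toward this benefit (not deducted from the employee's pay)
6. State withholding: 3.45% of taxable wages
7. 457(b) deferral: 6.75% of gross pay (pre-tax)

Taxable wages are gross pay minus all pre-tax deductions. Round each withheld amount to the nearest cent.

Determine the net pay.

$3,015.60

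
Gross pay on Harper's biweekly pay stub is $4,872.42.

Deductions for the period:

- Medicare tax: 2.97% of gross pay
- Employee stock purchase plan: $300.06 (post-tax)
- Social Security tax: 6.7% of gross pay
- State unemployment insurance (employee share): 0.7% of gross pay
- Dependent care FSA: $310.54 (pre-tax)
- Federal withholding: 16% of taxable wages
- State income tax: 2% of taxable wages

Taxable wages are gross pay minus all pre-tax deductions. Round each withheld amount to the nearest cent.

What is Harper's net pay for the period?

$2,935.41

Dependent care FSA: $310.54
Taxable wages = $4,872.42 − $310.54 = $4,561.88
State income tax: $4,561.88 × 0.02 = $91.24
Federal withholding: $4,561.88 × 0.16 = $729.90
Social Security tax: $4,872.42 × 0.067 = $326.45
State unemployment insurance (employee share): $4,872.42 × 0.007 = $34.11
Medicare tax: $4,872.42 × 0.0297 = $144.71
Employee stock purchase plan: $300.06
Total deductions = $310.54 + $91.24 + $729.90 + $326.45 + $34.11 + $144.71 + $300.06 = $1,937.01
Net pay = $4,872.42 − $1,937.01 = $2,935.41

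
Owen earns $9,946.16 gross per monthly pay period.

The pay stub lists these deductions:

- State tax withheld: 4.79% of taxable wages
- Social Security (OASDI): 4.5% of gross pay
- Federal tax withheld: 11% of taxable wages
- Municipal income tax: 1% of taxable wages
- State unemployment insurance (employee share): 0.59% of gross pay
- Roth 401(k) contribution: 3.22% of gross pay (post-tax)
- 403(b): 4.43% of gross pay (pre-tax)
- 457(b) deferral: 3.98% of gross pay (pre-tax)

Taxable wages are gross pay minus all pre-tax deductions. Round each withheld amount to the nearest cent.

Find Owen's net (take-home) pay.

403(b): $9,946.16 × 0.0443 = $440.61
457(b) deferral: $9,946.16 × 0.0398 = $395.86
Pre-tax total = $440.61 + $395.86 = $836.47
Taxable wages = $9,946.16 − $836.47 = $9,109.69
State tax withheld: $9,109.69 × 0.0479 = $436.35
Municipal income tax: $9,109.69 × 0.01 = $91.10
Federal tax withheld: $9,109.69 × 0.11 = $1,002.07
State unemployment insurance (employee share): $9,946.16 × 0.0059 = $58.68
Social Security (OASDI): $9,946.16 × 0.045 = $447.58
Roth 401(k) contribution: $9,946.16 × 0.0322 = $320.27
Total deductions = $440.61 + $395.86 + $436.35 + $91.10 + $1,002.07 + $58.68 + $447.58 + $320.27 = $3,192.52
Net pay = $9,946.16 − $3,192.52 = $6,753.64

$6,753.64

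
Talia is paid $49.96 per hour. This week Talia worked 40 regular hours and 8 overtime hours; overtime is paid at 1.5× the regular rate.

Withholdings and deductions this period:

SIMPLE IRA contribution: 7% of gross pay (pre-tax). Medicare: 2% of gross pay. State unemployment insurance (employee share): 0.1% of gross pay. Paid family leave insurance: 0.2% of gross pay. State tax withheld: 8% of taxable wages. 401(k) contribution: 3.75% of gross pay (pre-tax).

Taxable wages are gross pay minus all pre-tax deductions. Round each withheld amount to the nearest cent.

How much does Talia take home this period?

$2,073.40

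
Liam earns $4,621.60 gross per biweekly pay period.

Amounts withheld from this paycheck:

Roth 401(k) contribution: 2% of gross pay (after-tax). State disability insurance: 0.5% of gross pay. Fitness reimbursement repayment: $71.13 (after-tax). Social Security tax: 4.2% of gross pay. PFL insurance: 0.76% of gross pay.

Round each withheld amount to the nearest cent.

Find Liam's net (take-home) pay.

$4,205.70

Social Security tax: $4,621.60 × 0.042 = $194.11
State disability insurance: $4,621.60 × 0.005 = $23.11
PFL insurance: $4,621.60 × 0.0076 = $35.12
Roth 401(k) contribution: $4,621.60 × 0.02 = $92.43
Fitness reimbursement repayment: $71.13
Total deductions = $194.11 + $23.11 + $35.12 + $92.43 + $71.13 = $415.90
Net pay = $4,621.60 − $415.90 = $4,205.70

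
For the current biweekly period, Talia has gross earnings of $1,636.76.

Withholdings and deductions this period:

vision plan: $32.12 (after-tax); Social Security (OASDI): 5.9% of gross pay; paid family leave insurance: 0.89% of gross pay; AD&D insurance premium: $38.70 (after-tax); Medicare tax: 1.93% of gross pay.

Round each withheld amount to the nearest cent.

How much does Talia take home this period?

$1,423.21

Social Security (OASDI): $1,636.76 × 0.059 = $96.57
Paid family leave insurance: $1,636.76 × 0.0089 = $14.57
Medicare tax: $1,636.76 × 0.0193 = $31.59
Vision plan: $32.12
AD&D insurance premium: $38.70
Total deductions = $96.57 + $14.57 + $31.59 + $32.12 + $38.70 = $213.55
Net pay = $1,636.76 − $213.55 = $1,423.21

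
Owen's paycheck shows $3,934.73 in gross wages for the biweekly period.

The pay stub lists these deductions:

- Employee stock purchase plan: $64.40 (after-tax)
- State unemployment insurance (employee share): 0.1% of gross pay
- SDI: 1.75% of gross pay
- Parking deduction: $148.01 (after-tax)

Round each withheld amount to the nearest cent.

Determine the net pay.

$3,649.53

State unemployment insurance (employee share): $3,934.73 × 0.001 = $3.93
SDI: $3,934.73 × 0.0175 = $68.86
Employee stock purchase plan: $64.40
Parking deduction: $148.01
Total deductions = $3.93 + $68.86 + $64.40 + $148.01 = $285.20
Net pay = $3,934.73 − $285.20 = $3,649.53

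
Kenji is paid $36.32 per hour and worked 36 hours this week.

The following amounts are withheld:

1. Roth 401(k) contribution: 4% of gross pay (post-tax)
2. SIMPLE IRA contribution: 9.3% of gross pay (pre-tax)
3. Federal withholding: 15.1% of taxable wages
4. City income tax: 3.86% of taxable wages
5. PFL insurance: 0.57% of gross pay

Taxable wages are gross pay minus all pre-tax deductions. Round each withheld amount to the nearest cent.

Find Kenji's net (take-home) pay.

Gross pay: 36 × $36.32 = $1,307.52
SIMPLE IRA contribution: $1,307.52 × 0.093 = $121.60
Taxable wages = $1,307.52 − $121.60 = $1,185.92
Federal withholding: $1,185.92 × 0.151 = $179.07
City income tax: $1,185.92 × 0.0386 = $45.78
PFL insurance: $1,307.52 × 0.0057 = $7.45
Roth 401(k) contribution: $1,307.52 × 0.04 = $52.30
Total deductions = $121.60 + $179.07 + $45.78 + $7.45 + $52.30 = $406.20
Net pay = $1,307.52 − $406.20 = $901.32

$901.32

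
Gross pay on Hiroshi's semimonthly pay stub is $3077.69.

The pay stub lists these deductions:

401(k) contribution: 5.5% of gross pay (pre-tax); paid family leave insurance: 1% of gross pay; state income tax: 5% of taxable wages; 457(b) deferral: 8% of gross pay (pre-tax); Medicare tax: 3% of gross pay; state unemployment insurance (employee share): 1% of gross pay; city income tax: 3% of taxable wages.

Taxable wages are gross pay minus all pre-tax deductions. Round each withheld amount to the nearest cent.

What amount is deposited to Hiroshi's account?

$2295.33

457(b) deferral: $3077.69 × 0.08 = $246.22
401(k) contribution: $3077.69 × 0.055 = $169.27
Pre-tax total = $246.22 + $169.27 = $415.49
Taxable wages = $3077.69 − $415.49 = $2662.20
State income tax: $2662.20 × 0.05 = $133.11
City income tax: $2662.20 × 0.03 = $79.87
Medicare tax: $3077.69 × 0.03 = $92.33
Paid family leave insurance: $3077.69 × 0.01 = $30.78
State unemployment insurance (employee share): $3077.69 × 0.01 = $30.78
Total deductions = $246.22 + $169.27 + $133.11 + $79.87 + $92.33 + $30.78 + $30.78 = $782.36
Net pay = $3077.69 − $782.36 = $2295.33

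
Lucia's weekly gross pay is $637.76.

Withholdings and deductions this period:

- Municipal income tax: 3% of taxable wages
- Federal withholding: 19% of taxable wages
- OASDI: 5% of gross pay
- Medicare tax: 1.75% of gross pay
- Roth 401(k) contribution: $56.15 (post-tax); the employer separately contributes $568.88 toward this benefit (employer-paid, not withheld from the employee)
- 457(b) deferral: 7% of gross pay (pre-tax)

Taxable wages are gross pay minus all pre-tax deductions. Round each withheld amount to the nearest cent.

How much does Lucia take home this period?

457(b) deferral: $637.76 × 0.07 = $44.64
Taxable wages = $637.76 − $44.64 = $593.12
Federal withholding: $593.12 × 0.19 = $112.69
Municipal income tax: $593.12 × 0.03 = $17.79
OASDI: $637.76 × 0.05 = $31.89
Medicare tax: $637.76 × 0.0175 = $11.16
Roth 401(k) contribution: $56.15
(Employer's $568.88 toward Roth 401(k) contribution is not withheld from the employee.)
Total deductions = $44.64 + $112.69 + $17.79 + $31.89 + $11.16 + $56.15 = $274.32
Net pay = $637.76 − $274.32 = $363.44

$363.44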